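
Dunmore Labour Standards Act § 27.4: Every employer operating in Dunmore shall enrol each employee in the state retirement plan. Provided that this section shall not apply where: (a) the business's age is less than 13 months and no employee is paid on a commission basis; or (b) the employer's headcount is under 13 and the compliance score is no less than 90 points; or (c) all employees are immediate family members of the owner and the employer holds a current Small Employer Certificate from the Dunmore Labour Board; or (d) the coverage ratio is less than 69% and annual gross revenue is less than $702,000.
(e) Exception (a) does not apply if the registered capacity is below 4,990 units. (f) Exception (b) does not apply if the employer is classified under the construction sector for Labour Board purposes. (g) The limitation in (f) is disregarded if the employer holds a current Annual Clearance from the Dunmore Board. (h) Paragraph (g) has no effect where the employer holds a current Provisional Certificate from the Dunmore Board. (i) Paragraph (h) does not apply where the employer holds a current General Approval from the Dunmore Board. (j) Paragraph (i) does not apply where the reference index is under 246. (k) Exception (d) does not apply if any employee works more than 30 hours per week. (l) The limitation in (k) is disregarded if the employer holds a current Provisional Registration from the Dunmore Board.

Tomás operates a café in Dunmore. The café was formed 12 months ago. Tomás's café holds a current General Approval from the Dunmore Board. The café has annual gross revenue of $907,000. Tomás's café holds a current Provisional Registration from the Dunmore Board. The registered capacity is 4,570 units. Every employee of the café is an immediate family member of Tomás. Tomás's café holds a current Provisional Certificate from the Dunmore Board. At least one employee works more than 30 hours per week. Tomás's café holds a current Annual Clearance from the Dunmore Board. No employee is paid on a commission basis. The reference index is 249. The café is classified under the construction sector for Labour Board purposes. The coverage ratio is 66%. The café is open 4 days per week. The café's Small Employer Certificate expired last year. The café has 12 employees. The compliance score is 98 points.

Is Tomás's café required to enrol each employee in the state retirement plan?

Exception (a)'s conditions are all satisfied: the business's age is 12 months, less than the 13 months limit; no employee is paid on commission. But: (e) operates against (a): the registered capacity is 4,570 units, below the 4,990 units limit. (a) is therefore removed.
Exception (b) is satisfied on its face — the employer's headcount is 12, under the 13 limit; the compliance score is 98 points, meeting the 90 points threshold. As to paragraphs (f)–(j): (f) would limit (b) — the café is classified under the construction sector — but (g) sets (f) aside: (g) operates — a current Annual Clearance is held. (h) would limit (g) — a current Provisional Certificate is held — but (i) sets (h) aside: (i) operates — a current General Approval is held. (j) is inapplicable (the reference index is 249, not under 246), so (i) stands. Exception (b) stands.
Exception (c) does not apply: the Small Employer Certificate has expired.
Exception (d) fails — annual gross revenue is $907,000, not less than $702,000.

No — exception (b) applies; Tomás's café is not required to enrol each employee in the state retirement plan.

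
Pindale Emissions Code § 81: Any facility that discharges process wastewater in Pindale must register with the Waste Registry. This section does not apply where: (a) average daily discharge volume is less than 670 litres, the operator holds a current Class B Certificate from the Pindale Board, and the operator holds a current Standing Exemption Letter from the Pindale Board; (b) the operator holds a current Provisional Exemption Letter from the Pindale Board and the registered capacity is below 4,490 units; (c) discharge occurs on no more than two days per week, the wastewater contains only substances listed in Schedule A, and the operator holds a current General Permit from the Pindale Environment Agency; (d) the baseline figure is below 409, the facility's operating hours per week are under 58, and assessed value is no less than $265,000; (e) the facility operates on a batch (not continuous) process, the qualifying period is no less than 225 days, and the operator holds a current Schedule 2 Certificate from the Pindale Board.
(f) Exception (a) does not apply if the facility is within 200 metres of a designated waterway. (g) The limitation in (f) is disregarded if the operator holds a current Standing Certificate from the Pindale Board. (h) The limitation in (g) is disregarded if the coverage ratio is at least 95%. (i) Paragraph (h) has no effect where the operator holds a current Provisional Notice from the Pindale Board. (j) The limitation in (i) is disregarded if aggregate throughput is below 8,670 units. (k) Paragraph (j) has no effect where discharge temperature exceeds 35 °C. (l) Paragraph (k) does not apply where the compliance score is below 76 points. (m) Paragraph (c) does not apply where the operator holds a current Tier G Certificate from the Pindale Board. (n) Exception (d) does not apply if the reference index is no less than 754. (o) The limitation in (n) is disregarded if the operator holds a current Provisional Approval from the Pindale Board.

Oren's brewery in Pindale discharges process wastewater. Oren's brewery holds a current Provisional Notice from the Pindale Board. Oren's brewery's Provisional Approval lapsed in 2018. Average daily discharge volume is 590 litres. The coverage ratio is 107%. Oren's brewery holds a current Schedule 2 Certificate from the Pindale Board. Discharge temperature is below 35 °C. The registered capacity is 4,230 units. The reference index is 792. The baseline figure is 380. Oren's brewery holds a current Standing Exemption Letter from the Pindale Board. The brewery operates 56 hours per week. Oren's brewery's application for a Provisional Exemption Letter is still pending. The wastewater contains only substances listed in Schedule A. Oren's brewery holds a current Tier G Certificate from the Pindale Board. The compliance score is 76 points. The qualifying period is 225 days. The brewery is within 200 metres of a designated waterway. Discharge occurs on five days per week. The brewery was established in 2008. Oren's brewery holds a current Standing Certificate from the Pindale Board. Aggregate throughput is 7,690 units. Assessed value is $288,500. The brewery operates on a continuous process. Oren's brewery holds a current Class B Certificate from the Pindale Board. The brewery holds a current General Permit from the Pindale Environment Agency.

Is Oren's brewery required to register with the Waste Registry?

Exception (a): average daily discharge volume is 590 litres, less than the 670 litres limit; a current Class B Certificate is held; a current Standing Exemption Letter is held — every condition holds. Turning to paragraphs (f)–(l): (f) is triggered — the brewery is within 200 m of a designated waterway. (g) would limit (f) — a current Standing Certificate is held — but (h) sets (g) aside: (h) operates against (g): the coverage ratio is 107%, meeting the 95% threshold. (i) would limit (h) — a current Provisional Notice is held — but (j) sets (i) aside: (j) operates against (i): aggregate throughput is 7,690 units, below the 8,670 units limit. (k), which would lift (j), is not engaged — discharge temperature is below 35 °C. Exception (a) does not apply.
Exception (b) fails — no current Provisional Exemption Letter is held.
Exception (c) requires that discharge occurs on no more than two days per week; but discharge occurs on five days per week, so (c) is unavailable.
Exception (d): the baseline figure is 380, below the 409 limit; the facility's operating hours per week are 56, under the 58 limit; assessed value is $288,500, meeting the $265,000 threshold — every condition holds. Turning to paragraphs (n)–(o): (n) is triggered — the reference index is 792, meeting the 754 threshold. (o) is not triggered (no current Provisional Approval is held), so (n) stands. So (d) is unavailable.
Exception (e) requires that the facility operates on a batch (not continuous) process; but the facility operates on a continuous process, so (e) is unavailable.
No exception displaces § 81.

Yes — Oren's brewery must register with the Waste Registry.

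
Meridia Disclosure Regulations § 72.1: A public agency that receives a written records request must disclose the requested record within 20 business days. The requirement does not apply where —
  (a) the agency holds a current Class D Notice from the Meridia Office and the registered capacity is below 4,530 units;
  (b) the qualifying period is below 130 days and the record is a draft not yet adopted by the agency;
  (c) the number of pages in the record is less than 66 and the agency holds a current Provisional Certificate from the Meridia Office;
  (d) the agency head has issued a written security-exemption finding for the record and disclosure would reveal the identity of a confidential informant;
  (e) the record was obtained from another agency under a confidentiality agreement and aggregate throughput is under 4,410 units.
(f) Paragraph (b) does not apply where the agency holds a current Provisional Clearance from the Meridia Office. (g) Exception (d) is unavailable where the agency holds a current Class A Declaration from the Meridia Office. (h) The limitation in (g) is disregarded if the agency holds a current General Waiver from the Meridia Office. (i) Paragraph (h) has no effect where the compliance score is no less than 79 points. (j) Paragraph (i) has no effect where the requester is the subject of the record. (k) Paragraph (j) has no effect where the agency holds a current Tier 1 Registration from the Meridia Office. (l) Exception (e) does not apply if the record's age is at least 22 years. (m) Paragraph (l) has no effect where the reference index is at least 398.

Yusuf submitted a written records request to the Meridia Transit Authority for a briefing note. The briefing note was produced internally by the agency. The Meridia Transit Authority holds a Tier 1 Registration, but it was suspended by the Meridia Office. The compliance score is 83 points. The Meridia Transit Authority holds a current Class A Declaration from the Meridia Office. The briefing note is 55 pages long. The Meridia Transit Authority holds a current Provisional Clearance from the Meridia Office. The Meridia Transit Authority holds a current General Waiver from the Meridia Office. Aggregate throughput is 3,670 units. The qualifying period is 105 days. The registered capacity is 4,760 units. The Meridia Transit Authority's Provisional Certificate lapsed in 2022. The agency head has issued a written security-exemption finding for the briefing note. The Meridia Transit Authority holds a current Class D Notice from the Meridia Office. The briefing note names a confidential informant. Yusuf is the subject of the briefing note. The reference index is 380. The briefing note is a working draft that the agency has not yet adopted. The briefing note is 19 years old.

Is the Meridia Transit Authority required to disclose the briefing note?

Exception (a) fails — the registered capacity is 4,760 units, not below 4,530 units.
Exception (b): the qualifying period is 105 days, below the 130 days limit; the briefing note is an unadopted draft — every condition holds. But: (f) operates against (b): a current Provisional Clearance is held. So (b) is unavailable.
Exception (c) requires that the agency holds a current Provisional Certificate from the Meridia Office; but there is no Provisional Certificate in force, so (c) is unavailable.
Exception (d): a written security-exemption finding has been issued; the briefing note names a confidential informant — every condition holds. Applying paragraphs (g)–(k): (g) operates (a current Class A Declaration is held), but is itself disapplied by (h): (h) is triggered — a current General Waiver is held. (i) is triggered (the compliance score is 83 points, meeting the 79 points threshold), but is overridden by (j): (j) operates — Yusuf is the subject of the briefing note. (k), which would lift (j), is inapplicable — there is no Tier 1 Registration in force. Exception (d) stands.
Exception (e) fails — the briefing note was produced internally.

No — exception (d) applies; the Meridia Transit Authority is not required to disclose the briefing note.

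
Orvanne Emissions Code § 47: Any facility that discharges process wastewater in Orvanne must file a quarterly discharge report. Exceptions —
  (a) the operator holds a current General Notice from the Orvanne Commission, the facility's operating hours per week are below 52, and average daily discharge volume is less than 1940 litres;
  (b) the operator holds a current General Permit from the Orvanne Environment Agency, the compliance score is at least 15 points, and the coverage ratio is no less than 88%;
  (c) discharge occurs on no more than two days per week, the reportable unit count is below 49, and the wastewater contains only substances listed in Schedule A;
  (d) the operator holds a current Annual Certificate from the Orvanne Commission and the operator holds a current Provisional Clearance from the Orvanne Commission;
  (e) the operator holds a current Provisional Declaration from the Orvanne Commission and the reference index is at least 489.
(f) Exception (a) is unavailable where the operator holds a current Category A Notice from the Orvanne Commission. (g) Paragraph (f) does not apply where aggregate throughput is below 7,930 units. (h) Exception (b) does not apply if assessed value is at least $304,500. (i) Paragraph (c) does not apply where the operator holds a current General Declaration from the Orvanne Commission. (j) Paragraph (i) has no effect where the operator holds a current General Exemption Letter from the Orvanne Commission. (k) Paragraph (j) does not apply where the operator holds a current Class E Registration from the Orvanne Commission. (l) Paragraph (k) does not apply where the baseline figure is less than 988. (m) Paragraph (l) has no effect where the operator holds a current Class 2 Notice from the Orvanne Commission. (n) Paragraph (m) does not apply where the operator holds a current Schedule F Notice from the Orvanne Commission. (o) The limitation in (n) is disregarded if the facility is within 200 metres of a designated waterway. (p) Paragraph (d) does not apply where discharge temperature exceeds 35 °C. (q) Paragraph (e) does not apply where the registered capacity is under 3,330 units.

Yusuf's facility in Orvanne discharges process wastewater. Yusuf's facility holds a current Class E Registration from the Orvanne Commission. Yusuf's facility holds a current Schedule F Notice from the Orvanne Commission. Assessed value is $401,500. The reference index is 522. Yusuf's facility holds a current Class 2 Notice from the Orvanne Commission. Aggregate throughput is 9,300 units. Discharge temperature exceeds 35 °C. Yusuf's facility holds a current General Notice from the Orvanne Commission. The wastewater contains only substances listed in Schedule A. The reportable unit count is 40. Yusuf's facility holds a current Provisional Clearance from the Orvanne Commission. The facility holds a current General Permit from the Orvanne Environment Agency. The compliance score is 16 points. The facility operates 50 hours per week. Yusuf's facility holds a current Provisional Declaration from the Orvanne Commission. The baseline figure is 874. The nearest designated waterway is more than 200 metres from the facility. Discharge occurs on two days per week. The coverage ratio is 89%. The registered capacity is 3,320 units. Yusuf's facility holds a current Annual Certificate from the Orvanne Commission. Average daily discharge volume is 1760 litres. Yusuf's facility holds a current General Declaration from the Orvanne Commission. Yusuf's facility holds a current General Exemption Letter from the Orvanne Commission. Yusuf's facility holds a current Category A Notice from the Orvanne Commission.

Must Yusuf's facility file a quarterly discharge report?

Exception (a) is satisfied on its face — a current General Notice is held; the facility's operating hours per week are 50, below the 52 limit; average daily discharge volume is 1760 litres, less than the 1940 litres limit. However, paragraphs (f)–(g) must be considered: (f) operates — a current Category A Notice is held. (g), which would lift (f), does not operate here — aggregate throughput is 9,300 units, not below 7,930 units. So (a) is unavailable.
Exception (b): a current General Permit is held; the compliance score is 16 points, meeting the 15 points threshold; the coverage ratio is 89%, meeting the 88% threshold — every condition holds. Turning to paragraph (h): (h) operates against (b): assessed value is $401,500, meeting the $304,500 threshold. Exception (b) does not apply.
Exception (c)'s conditions are all satisfied: discharge occurs on no more than two days per week; the reportable unit count is 40, below the 49 limit; the wastewater is Schedule-A-only. Considering the limiting provisions: (i) applies (a current General Declaration is held), but is displaced by (j): (j) is triggered — a current General Exemption Letter is held. (k) would limit (j) — a current Class E Registration is held — but (l) sets (k) aside: (l) operates against (k): the baseline figure is 874, less than the 988 limit. (m) would limit (l) — a current Class 2 Notice is held — but (n) sets (m) aside: (n) is triggered — a current Schedule F Notice is held. (o), which would lift (n), is inapplicable — the facility is more than 200 m from any designated waterway. So (c) applies.
Exception (d) is satisfied on its face — a current Annual Certificate is held; a current Provisional Clearance is held. But: (p) is triggered — discharge temperature exceeds 35 °C. (d) is therefore removed.
Exception (e)'s conditions are all satisfied: a current Provisional Declaration is held; the reference index is 522, meeting the 489 threshold. Turning to paragraph (q): (q) operates against (e): the registered capacity is 3,320 units, under the 3,330 units limit. Exception (e) does not apply.

No — exception (c) applies; Yusuf's facility is not required to file a quarterly discharge report.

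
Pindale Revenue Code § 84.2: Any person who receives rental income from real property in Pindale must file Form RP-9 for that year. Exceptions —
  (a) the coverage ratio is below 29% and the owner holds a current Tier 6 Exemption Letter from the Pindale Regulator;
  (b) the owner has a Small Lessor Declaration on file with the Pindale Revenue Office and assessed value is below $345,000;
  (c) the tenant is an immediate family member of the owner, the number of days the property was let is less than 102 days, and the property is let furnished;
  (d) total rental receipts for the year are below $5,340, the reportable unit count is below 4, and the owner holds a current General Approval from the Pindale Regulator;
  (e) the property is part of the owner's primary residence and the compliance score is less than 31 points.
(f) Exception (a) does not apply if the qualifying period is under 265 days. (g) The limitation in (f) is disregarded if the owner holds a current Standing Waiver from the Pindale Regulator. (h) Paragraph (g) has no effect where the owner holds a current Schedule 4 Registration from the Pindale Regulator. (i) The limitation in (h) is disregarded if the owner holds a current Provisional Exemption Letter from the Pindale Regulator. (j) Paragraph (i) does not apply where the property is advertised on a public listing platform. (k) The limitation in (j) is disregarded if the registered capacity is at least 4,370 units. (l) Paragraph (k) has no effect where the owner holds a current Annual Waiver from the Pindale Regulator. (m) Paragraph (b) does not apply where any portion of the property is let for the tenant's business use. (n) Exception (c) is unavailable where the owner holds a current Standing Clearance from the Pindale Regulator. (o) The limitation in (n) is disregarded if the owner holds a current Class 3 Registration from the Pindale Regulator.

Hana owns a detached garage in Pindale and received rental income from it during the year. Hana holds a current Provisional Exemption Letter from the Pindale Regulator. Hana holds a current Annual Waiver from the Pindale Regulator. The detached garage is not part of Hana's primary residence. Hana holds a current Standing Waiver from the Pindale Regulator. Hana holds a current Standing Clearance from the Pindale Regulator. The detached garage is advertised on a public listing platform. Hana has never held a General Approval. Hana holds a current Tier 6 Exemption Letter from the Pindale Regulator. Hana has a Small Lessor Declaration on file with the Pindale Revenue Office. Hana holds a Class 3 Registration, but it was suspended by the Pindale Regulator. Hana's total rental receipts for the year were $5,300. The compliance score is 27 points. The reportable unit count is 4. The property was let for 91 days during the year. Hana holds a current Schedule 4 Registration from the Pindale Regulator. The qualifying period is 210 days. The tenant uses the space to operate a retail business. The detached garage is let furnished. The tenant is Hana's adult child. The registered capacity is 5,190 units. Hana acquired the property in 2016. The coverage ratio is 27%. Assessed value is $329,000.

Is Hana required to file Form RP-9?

Exception (a) is satisfied on its face — the coverage ratio is 27%, below the 29% limit; a current Tier 6 Exemption Letter is held. But: (f) is triggered — the qualifying period is 210 days, under the 265 days limit. (g) is engaged (a current Standing Waiver is held), but yields to (h): (h) operates against (g): a current Schedule 4 Registration is held. (i) would limit (h) — a current Provisional Exemption Letter is held — but (j) sets (i) aside: (j) is engaged — the property is publicly advertised. (k) applies (the registered capacity is 5,190 units, meeting the 4,370 units threshold), but is displaced by (l): (l) operates against (k): a current Annual Waiver is held. So (a) is unavailable.
Exception (b)'s conditions are all satisfied: a Small Lessor Declaration is on file; assessed value is $329,000, below the $345,000 limit. However, paragraph (m) must be considered: (m) operates against (b): the space is let for business use. So (b) is unavailable.
Exception (c): the tenant is an immediate family member; the number of days the property was let is 91 days, less than the 102 days limit; the property is let furnished — every condition holds. However, paragraphs (n)–(o) must be considered: (n) applies — a current Standing Clearance is held. (o) is not triggered (there is no Class 3 Registration in force), so (n) stands. (c) is therefore removed.
Exception (d) requires that the reportable unit count is below 4; but the reportable unit count is 4, not below 4, so (d) is unavailable.
Exception (e) does not apply: the detached garage is not part of the primary residence.
No exception is made out. Hana falls within the general rule.

Yes — Hana must file Form RP-9.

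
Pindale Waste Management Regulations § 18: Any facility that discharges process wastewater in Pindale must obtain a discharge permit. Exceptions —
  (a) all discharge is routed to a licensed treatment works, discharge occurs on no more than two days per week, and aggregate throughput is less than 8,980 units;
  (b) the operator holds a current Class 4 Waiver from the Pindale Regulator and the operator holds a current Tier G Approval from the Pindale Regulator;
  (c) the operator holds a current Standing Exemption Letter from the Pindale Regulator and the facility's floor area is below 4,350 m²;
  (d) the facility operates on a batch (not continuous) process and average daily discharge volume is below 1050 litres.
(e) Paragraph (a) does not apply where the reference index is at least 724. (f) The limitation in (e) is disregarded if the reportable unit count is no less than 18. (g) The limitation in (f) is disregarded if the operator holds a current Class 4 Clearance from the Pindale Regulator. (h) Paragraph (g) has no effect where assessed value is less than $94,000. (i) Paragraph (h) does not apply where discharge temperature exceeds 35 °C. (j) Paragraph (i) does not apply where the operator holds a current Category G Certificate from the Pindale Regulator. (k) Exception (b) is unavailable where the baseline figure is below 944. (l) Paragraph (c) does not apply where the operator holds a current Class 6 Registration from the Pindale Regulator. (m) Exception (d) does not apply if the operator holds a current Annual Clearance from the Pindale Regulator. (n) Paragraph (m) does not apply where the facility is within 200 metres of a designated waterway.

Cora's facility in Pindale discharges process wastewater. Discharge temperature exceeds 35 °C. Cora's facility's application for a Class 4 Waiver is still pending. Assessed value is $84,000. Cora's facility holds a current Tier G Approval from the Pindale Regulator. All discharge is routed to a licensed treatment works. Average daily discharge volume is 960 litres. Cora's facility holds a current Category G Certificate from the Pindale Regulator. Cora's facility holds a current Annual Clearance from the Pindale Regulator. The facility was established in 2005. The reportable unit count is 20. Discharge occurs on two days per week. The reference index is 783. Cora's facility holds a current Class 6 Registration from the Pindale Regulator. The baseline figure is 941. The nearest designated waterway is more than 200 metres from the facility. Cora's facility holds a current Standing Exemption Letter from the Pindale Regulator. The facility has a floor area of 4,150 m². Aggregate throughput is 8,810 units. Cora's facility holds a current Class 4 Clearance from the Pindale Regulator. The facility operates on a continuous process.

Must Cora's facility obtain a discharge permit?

Exception (a)'s conditions are all satisfied: discharge is routed to a licensed treatment works; discharge occurs on no more than two days per week; aggregate throughput is 8,810 units, less than the 8,980 units limit. Applying paragraphs (e)–(j): (e) is engaged (the reference index is 783, meeting the 724 threshold), but is itself disapplied by (f): (f) operates against (e): the reportable unit count is 20, meeting the 18 threshold. (g) applies (a current Class 4 Clearance is held), but is itself disapplied by (h): (h) is triggered — assessed value is $84,000, less than the $94,000 limit. (i) operates (discharge temperature exceeds 35 °C), but is overridden by (j): (j) operates against (i): a current Category G Certificate is held. So (a) applies.
Exception (b) requires that the operator holds a current Class 4 Waiver from the Pindale Regulator; but there is no Class 4 Waiver in force, so (b) is unavailable.
All of (c)'s requirements are met (a current Standing Exemption Letter is held; the facility's floor area is 4,150 m², below the 4,350 m² limit). However, paragraph (l) must be considered: (l) operates against (c): a current Class 6 Registration is held. Exception (c) does not apply.
Exception (d) fails — the facility operates on a continuous process.

No — exception (a) applies; Cora's facility is not required to obtain a discharge permit.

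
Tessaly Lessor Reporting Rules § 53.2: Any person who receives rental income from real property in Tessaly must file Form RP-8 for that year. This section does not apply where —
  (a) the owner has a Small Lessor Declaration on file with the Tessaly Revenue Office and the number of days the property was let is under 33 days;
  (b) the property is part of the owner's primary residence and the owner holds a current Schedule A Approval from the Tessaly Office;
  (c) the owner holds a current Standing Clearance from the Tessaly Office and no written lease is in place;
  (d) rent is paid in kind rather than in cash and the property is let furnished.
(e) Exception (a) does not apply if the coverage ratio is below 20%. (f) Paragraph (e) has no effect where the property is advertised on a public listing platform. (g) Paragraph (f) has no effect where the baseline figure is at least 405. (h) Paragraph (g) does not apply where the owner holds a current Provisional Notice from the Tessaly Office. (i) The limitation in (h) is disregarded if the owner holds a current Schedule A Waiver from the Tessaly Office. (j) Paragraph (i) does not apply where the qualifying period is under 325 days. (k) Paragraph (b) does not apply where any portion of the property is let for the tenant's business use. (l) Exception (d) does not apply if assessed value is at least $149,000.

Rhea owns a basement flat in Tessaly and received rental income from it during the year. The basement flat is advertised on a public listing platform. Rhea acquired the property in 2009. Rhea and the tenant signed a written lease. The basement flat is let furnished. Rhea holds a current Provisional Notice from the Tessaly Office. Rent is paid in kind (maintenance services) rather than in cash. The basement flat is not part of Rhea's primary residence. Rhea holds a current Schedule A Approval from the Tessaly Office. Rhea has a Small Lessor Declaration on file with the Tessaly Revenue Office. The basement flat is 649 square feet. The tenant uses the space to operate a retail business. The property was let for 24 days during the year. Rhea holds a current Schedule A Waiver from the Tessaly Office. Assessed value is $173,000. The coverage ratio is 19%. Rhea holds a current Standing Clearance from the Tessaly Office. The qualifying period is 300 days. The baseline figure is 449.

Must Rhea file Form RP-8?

No — exception (a) applies; Rhea is not required to file Form RP-8.

Exception (a)'s conditions are all satisfied: a Small Lessor Declaration is on file; the number of days the property was let is 24 days, under the 33 days limit. As to paragraphs (e)–(j): (e) would limit (a) — the coverage ratio is 19%, below the 20% limit — but (f) sets (e) aside: (f) applies — the property is publicly advertised. (g) would limit (f) — the baseline figure is 449, meeting the 405 threshold — but (h) sets (g) aside: (h) is triggered — a current Provisional Notice is held. (i) is triggered (a current Schedule A Waiver is held), but is itself disapplied by (j): (j) applies — the qualifying period is 300 days, under the 325 days limit. (a) remains available.
Exception (b) requires that the property is part of the owner's primary residence; but the basement flat is not part of the primary residence, so (b) is unavailable.
Exception (c) requires that no written lease is in place; but a written lease is in place, so (c) is unavailable.
Exception (d): rent is paid in kind; the property is let furnished — every condition holds. But applying paragraph (l): (l) operates against (d): assessed value is $173,000, meeting the $149,000 threshold. Exception (d) does not apply.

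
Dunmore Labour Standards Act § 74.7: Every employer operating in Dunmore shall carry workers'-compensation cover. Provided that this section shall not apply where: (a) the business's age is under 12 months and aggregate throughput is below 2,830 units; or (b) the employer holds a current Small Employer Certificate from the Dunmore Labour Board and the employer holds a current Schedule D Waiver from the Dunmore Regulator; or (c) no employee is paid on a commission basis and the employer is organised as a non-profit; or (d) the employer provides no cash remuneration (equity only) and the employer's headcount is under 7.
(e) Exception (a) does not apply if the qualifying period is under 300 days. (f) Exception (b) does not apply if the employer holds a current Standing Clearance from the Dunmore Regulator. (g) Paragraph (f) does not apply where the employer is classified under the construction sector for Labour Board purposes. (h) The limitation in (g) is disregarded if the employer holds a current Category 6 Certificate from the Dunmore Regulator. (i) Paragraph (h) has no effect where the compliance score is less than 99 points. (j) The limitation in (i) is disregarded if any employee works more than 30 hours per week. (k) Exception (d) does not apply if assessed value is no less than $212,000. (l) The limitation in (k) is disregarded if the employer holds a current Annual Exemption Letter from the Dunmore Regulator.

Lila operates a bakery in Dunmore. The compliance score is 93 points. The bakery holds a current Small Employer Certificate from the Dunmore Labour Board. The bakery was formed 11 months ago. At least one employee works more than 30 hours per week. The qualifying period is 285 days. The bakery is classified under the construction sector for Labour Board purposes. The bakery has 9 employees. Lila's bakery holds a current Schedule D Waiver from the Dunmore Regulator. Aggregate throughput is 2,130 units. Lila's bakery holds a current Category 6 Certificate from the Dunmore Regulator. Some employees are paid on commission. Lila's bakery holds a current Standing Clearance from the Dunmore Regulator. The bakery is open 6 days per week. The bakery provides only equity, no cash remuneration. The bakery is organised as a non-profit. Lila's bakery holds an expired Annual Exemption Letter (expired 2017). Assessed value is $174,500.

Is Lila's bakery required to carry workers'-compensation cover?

Yes — Lila's bakery must carry workers'-compensation cover.

Exception (a) is satisfied on its face — the business's age is 11 months, under the 12 months limit; aggregate throughput is 2,130 units, below the 2,830 units limit. But: (e) operates — the qualifying period is 285 days, under the 300 days limit. Exception (a) does not apply.
All of (b)'s requirements are met (a current Small Employer Certificate is held; a current Schedule D Waiver is held). However, paragraphs (f)–(j) must be considered: (f) is engaged — a current Standing Clearance is held. (g) applies (the bakery is classified under the construction sector), but is itself disapplied by (h): (h) is triggered — a current Category 6 Certificate is held. (i) applies (the compliance score is 93 points, less than the 99 points limit), but yields to (j): (j) is triggered — at least one employee exceeds 30 hours/week. So (b) is unavailable.
Exception (c) requires that no employee is paid on a commission basis; but some employees are paid on commission, so (c) is unavailable.
Exception (d) fails — the employer's headcount is 9, not under 7.
No exception displaces § 74.7.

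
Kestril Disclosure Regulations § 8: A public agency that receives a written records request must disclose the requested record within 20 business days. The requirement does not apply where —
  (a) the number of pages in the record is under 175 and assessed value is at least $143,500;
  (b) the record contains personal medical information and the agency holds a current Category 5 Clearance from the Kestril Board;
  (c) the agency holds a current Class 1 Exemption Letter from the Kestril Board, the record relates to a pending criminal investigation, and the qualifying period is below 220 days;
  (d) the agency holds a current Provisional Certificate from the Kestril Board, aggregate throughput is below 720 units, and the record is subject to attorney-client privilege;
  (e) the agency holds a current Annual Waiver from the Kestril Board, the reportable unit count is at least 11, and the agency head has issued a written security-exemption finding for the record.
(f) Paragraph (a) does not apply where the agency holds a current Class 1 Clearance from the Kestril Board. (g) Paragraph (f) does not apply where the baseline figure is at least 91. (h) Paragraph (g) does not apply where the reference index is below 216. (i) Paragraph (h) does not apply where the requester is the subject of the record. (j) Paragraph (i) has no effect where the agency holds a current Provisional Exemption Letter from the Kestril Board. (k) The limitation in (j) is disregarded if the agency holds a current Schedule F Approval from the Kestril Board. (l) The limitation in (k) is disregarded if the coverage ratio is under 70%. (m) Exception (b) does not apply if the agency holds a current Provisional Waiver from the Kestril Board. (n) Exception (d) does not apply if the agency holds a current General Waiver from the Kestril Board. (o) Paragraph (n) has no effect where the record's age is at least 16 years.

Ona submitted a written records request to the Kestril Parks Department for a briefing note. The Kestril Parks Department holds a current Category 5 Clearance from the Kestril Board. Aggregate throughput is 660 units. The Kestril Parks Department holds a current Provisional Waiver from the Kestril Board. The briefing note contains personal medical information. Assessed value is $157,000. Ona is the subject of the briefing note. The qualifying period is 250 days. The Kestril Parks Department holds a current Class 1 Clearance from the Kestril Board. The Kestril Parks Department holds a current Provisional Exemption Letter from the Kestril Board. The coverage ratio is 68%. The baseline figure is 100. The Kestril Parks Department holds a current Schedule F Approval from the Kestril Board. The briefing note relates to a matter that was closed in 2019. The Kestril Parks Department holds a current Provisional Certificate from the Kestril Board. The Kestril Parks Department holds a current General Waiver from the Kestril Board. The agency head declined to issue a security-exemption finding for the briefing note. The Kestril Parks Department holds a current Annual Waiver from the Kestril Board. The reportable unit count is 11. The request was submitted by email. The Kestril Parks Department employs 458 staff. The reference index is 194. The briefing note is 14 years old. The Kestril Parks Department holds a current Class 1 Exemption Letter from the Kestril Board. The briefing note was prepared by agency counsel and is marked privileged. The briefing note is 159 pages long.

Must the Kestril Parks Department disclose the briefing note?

Exception (a): the number of pages in the record is 159, under the 175 limit; assessed value is $157,000, meeting the $143,500 threshold — every condition holds. Turning to paragraphs (f)–(l): (f) is engaged — a current Class 1 Clearance is held. (g) would limit (f) — the baseline figure is 100, meeting the 91 threshold — but (h) sets (g) aside: (h) operates against (g): the reference index is 194, below the 216 limit. (i) would limit (h) — Ona is the subject of the briefing note — but (j) sets (i) aside: (j) operates against (i): a current Provisional Exemption Letter is held. (k) applies (a current Schedule F Approval is held), but is itself disapplied by (l): (l) is triggered — the coverage ratio is 68%, under the 70% limit. Exception (a) does not apply.
All of (b)'s requirements are met (the briefing note contains personal medical information; a current Category 5 Clearance is held). Turning to paragraph (m): (m) operates against (b): a current Provisional Waiver is held. (b) is therefore removed.
Exception (c) requires that the record relates to a pending criminal investigation; but the briefing note relates to a closed matter, so (c) is unavailable.
Exception (d): a current Provisional Certificate is held; aggregate throughput is 660 units, below the 720 units limit; the briefing note is privileged — every condition holds. But applying paragraphs (n)–(o): (n) is triggered — a current General Waiver is held. (o) is not engaged (the record's age is 14 years, short of 16 years), so (n) stands. (d) is therefore removed.
Exception (e) requires that the agency head has issued a written security-exemption finding for the record; but the agency head declined to issue a security-exemption finding, so (e) is unavailable.
No exception applies. The general rule governs.

Yes — the Kestril Parks Department must disclose the briefing note.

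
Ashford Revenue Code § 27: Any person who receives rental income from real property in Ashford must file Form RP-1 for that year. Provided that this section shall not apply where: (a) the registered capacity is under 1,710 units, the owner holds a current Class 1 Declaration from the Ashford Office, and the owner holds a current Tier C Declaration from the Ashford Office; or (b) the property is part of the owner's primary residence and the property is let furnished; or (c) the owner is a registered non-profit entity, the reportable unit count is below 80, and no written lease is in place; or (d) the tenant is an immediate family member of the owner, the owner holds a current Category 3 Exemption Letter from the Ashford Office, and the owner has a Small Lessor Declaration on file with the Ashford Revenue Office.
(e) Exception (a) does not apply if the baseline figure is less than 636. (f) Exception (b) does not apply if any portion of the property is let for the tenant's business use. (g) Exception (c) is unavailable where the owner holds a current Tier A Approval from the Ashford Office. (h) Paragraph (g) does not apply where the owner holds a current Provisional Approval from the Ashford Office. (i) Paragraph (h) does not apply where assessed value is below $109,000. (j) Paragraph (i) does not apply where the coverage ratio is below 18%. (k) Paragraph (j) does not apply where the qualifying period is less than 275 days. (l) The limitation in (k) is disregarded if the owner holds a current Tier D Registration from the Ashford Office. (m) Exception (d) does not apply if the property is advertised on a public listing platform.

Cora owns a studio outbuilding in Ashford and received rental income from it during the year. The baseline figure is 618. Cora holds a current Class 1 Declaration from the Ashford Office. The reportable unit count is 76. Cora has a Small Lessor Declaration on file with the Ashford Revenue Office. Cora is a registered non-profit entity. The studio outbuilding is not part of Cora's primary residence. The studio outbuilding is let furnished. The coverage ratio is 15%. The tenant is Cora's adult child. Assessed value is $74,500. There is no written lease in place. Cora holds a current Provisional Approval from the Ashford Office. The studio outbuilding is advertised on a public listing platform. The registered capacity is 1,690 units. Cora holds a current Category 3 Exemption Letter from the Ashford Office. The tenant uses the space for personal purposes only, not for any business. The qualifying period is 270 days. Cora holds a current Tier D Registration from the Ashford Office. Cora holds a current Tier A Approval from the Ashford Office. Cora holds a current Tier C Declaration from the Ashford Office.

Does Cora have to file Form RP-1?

All of (a)'s requirements are met (the registered capacity is 1,690 units, under the 1,710 units limit; a current Class 1 Declaration is held; a current Tier C Declaration is held). Turning to paragraph (e): (e) is triggered — the baseline figure is 618, less than the 636 limit. (a) is therefore removed.
Exception (b) requires that the property is part of the owner's primary residence; but the studio outbuilding is not part of the primary residence, so (b) is unavailable.
All of (c)'s requirements are met (Cora is a registered non-profit; the reportable unit count is 76, below the 80 limit; there is no written lease). As to paragraphs (g)–(l): (g) operates (a current Tier A Approval is held), but is itself disapplied by (h): (h) operates against (g): a current Provisional Approval is held. (i) is triggered (assessed value is $74,500, below the $109,000 limit), but is overridden by (j): (j) applies — the coverage ratio is 15%, below the 18% limit. (k) would limit (j) — the qualifying period is 270 days, less than the 275 days limit — but (l) sets (k) aside: (l) applies — a current Tier D Registration is held. (c) remains available.
Exception (d): the tenant is an immediate family member; a current Category 3 Exemption Letter is held; a Small Lessor Declaration is on file — every condition holds. But: (m) operates — the property is publicly advertised. Exception (d) does not apply.

No — exception (c) applies; Cora is not required to file Form RP-1.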